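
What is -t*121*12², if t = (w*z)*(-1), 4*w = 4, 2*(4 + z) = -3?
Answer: -95832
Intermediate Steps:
z = -11/2 (z = -4 + (½)*(-3) = -4 - 3/2 = -11/2 ≈ -5.5000)
w = 1 (w = (¼)*4 = 1)
t = 11/2 (t = (1*(-11/2))*(-1) = -11/2*(-1) = 11/2 ≈ 5.5000)
-t*121*12² = -(11/2)*121*12² = -1331*144/2 = -1*95832 = -95832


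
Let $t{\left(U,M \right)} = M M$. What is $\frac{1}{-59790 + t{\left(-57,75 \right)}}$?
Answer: $- \frac{1}{54165} \approx -1.8462 \cdot 10^{-5}$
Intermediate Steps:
$t{\left(U,M \right)} = M^{2}$
$\frac{1}{-59790 + t{\left(-57,75 \right)}} = \frac{1}{-59790 + 75^{2}} = \frac{1}{-59790 + 5625} = \frac{1}{-54165} = - \frac{1}{54165}$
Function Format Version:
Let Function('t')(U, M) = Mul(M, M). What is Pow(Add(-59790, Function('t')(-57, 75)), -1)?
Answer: Rational(-1, 54165) ≈ -1.8462e-5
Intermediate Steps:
Function('t')(U, M) = Pow(M, 2)
Pow(Add(-59790, Function('t')(-57, 75)), -1) = Pow(Add(-59790, Pow(75, 2)), -1) = Pow(Add(-59790, 5625), -1) = Pow(-54165, -1) = Rational(-1, 54165)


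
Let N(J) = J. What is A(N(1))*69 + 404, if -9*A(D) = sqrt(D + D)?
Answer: 404 - 23*sqrt(2)/3 ≈ 393.16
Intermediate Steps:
A(D) = -sqrt(2)*sqrt(D)/9 (A(D) = -sqrt(D + D)/9 = -sqrt(2)*sqrt(D)/9)
A(N(1))*69 + 404 = -sqrt(2)*sqrt(1)/9*69 + 404 = -1/9*sqrt(2)*1*69 + 404 = -sqrt(2)/9*69 + 404 = -23*sqrt(2)/3 + 404 = 404 - 23*sqrt(2)/3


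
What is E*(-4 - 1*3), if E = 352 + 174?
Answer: -3682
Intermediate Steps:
E = 526
E*(-4 - 1*3) = 526*(-4 - 1*3) = 526*(-4 - 3) = 526*(-7) = -3682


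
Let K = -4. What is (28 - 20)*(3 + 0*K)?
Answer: 24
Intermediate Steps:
(28 - 20)*(3 + 0*K) = (28 - 20)*(3 + 0*(-4)) = 8*(3 + 0) = 8*3 = 24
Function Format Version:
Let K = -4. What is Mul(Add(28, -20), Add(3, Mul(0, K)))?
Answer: 24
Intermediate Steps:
Mul(Add(28, -20), Add(3, Mul(0, K))) = Mul(Add(28, -20), Add(3, Mul(0, -4))) = Mul(8, Add(3, 0)) = Mul(8, 3) = 24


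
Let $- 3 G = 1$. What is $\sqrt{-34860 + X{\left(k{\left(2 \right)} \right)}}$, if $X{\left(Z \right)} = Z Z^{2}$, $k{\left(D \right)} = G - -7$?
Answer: $\frac{2 i \sqrt{699915}}{9} \approx 185.91 i$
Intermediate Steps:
$G = - \frac{1}{3}$ ($G = \left(- \frac{1}{3}\right) 1 = - \frac{1}{3} \approx -0.33333$)
$k{\left(D \right)} = \frac{20}{3}$ ($k{\left(D \right)} = - \frac{1}{3} - -7 = - \frac{1}{3} + 7 = \frac{20}{3}$)
$X{\left(Z \right)} = Z^{3}$
$\sqrt{-34860 + X{\left(k{\left(2 \right)} \right)}} = \sqrt{-34860 + \left(\frac{20}{3}\right)^{3}} = \sqrt{-34860 + \frac{8000}{27}} = \sqrt{- \frac{933220}{27}} = \frac{2 i \sqrt{699915}}{9}$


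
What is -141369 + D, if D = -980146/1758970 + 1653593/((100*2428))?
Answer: -6037290726597359/42707791600 ≈ -1.4136e+5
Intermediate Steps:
D = 267064103041/42707791600 (D = -980146*1/1758970 + 1653593/242800 = -490073/879485 + 1653593*(1/242800) = -490073/879485 + 1653593/242800 = 267064103041/42707791600 ≈ 6.2533)
-141369 + D = -141369 + 267064103041/42707791600 = -6037290726597359/42707791600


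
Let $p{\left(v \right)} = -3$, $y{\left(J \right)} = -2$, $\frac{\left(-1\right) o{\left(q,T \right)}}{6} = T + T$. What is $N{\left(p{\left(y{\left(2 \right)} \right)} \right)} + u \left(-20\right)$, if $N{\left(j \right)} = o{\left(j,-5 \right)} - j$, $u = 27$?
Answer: $-477$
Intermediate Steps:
$o{\left(q,T \right)} = - 12 T$ ($o{\left(q,T \right)} = - 6 \left(T + T\right) = - 6 \cdot 2 T = - 12 T$)
$N{\left(j \right)} = 60 - j$ ($N{\left(j \right)} = \left(-12\right) \left(-5\right) - j = 60 - j$)
$N{\left(p{\left(y{\left(2 \right)} \right)} \right)} + u \left(-20\right) = \left(60 - -3\right) + 27 \left(-20\right) = \left(60 + 3\right) - 540 = 63 - 540 = -477$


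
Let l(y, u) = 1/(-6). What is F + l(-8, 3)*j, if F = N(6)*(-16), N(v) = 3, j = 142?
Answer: -215/3 ≈ -71.667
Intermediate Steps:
l(y, u) = -⅙
F = -48 (F = 3*(-16) = -48)
F + l(-8, 3)*j = -48 - ⅙*142 = -48 - 71/3 = -215/3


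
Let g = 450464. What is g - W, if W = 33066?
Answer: 417398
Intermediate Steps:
g - W = 450464 - 1*33066 = 450464 - 33066 = 417398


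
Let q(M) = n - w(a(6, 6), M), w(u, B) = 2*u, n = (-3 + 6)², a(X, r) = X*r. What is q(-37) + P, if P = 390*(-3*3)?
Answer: -3573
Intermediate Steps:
n = 9 (n = 3² = 9)
P = -3510 (P = 390*(-9) = -3510)
q(M) = -63 (q(M) = 9 - 2*6*6 = 9 - 2*36 = 9 - 1*72 = 9 - 72 = -63)
q(-37) + P = -63 - 3510 = -3573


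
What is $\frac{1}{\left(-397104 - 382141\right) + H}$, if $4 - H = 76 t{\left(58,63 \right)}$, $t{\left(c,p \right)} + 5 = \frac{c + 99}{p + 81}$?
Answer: $- \frac{36}{28041979} \approx -1.2838 \cdot 10^{-6}$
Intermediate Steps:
$t{\left(c,p \right)} = -5 + \frac{99 + c}{81 + p}$ ($t{\left(c,p \right)} = -5 + \frac{c + 99}{p + 81} = -5 + \frac{99 + c}{81 + p}$)
$H = \frac{10841}{36}$ ($H = 4 - 76 \frac{-306 + 58 - 315}{81 + 63} = 4 - 76 \frac{-306 + 58 - 315}{144} = 4 - 76 \cdot \frac{1}{144} \left(-563\right) = 4 - 76 \left(- \frac{563}{144}\right) = 4 - - \frac{10697}{36} = 4 + \frac{10697}{36} = \frac{10841}{36} \approx 301.14$)
$\frac{1}{\left(-397104 - 382141\right) + H} = \frac{1}{\left(-397104 - 382141\right) + \frac{10841}{36}} = \frac{1}{-779245 + \frac{10841}{36}} = \frac{1}{- \frac{28041979}{36}} = - \frac{36}{28041979}$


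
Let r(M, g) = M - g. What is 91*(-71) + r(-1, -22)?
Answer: -6440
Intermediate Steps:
91*(-71) + r(-1, -22) = 91*(-71) + (-1 - 1*(-22)) = -6461 + (-1 + 22) = -6461 + 21 = -6440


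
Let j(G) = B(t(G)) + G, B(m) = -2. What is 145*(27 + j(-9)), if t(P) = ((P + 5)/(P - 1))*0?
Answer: 2320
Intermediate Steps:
t(P) = 0 (t(P) = ((5 + P)/(-1 + P))*0 = 0)
j(G) = -2 + G
145*(27 + j(-9)) = 145*(27 + (-2 - 9)) = 145*(27 - 11) = 145*16 = 2320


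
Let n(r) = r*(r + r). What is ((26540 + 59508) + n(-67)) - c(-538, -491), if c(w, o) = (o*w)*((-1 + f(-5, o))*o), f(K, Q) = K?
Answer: -778114442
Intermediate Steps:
n(r) = 2*r² (n(r) = r*(2*r) = 2*r²)
c(w, o) = -6*w*o² (c(w, o) = (o*w)*((-1 - 5)*o) = (o*w)*(-6*o) = -6*w*o²)
((26540 + 59508) + n(-67)) - c(-538, -491) = ((26540 + 59508) + 2*(-67)²) - (-6)*(-538)*(-491)² = (86048 + 2*4489) - (-6)*(-538)*241081 = (86048 + 8978) - 1*778209468 = 95026 - 778209468 = -778114442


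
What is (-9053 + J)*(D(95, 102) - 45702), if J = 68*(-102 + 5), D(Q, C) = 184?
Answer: 712311182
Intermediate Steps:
J = -6596 (J = 68*(-97) = -6596)
(-9053 + J)*(D(95, 102) - 45702) = (-9053 - 6596)*(184 - 45702) = -15649*(-45518) = 712311182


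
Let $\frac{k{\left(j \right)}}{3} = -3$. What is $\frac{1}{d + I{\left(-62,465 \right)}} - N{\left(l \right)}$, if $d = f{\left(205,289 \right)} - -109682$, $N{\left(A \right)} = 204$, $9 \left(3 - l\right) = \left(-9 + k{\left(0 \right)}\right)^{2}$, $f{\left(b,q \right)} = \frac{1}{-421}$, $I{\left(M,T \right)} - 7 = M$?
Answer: $- \frac{9415204643}{46152966} \approx -204.0$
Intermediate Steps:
$k{\left(j \right)} = -9$ ($k{\left(j \right)} = 3 \left(-3\right) = -9$)
$I{\left(M,T \right)} = 7 + M$
$f{\left(b,q \right)} = - \frac{1}{421}$
$l = -33$ ($l = 3 - \frac{\left(-9 - 9\right)^{2}}{9} = 3 - \frac{\left(-18\right)^{2}}{9} = 3 - 36 = -33$)
$d = \frac{46176121}{421}$ ($d = - \frac{1}{421} - -109682 = - \frac{1}{421} + 109682 = \frac{46176121}{421} \approx 1.0968 \cdot 10^{5}$)
$\frac{1}{d + I{\left(-62,465 \right)}} - N{\left(l \right)} = \frac{1}{\frac{46176121}{421} + \left(7 - 62\right)} - 204 = \frac{1}{\frac{46176121}{421} - 55} - 204 = \frac{1}{\frac{46152966}{421}} - 204 = \frac{421}{46152966} - 204 = - \frac{9415204643}{46152966}$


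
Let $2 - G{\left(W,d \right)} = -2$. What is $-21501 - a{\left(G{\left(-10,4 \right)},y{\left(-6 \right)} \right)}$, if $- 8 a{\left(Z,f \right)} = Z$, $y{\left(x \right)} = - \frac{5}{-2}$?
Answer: $- \frac{43001}{2} \approx -21501.0$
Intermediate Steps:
$y{\left(x \right)} = \frac{5}{2}$ ($y{\left(x \right)} = \left(-5\right) \left(- \frac{1}{2}\right) = \frac{5}{2}$)
$G{\left(W,d \right)} = 4$ ($G{\left(W,d \right)} = 2 - -2 = 2 + 2 = 4$)
$a{\left(Z,f \right)} = - \frac{Z}{8}$
$-21501 - a{\left(G{\left(-10,4 \right)},y{\left(-6 \right)} \right)} = -21501 - \left(- \frac{1}{8}\right) 4 = -21501 - - \frac{1}{2} = -21501 + \frac{1}{2} = - \frac{43001}{2}$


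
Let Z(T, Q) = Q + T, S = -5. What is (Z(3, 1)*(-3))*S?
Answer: 60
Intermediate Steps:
(Z(3, 1)*(-3))*S = ((1 + 3)*(-3))*(-5) = (4*(-3))*(-5) = -12*(-5) = 60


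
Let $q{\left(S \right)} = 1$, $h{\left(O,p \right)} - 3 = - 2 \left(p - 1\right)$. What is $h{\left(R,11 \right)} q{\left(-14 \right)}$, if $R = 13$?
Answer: $-17$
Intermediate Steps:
$h{\left(O,p \right)} = 5 - 2 p$ ($h{\left(O,p \right)} = 3 - 2 \left(p - 1\right) = 3 - 2 \left(-1 + p\right) = 3 - \left(-2 + 2 p\right) = 5 - 2 p$)
$h{\left(R,11 \right)} q{\left(-14 \right)} = \left(5 - 22\right) 1 = \left(-17\right) 1 = -17$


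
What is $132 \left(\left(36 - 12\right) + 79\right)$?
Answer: $13596$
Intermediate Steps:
$132 \left(\left(36 - 12\right) + 79\right) = 132 \left(24 + 79\right) = 132 \cdot 103 = 13596$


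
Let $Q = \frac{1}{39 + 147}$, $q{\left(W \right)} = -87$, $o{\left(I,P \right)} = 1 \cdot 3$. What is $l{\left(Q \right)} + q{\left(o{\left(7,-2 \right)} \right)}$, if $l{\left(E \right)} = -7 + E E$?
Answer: $- \frac{3252023}{34596} \approx -94.0$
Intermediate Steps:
$o{\left(I,P \right)} = 3$
$Q = \frac{1}{186} \approx 0.0053763$
$l{\left(E \right)} = -7 + E^{2}$
$l{\left(Q \right)} + q{\left(o{\left(7,-2 \right)} \right)} = \left(-7 + \left(\frac{1}{186}\right)^{2}\right) - 87 = \left(-7 + \frac{1}{34596}\right) - 87 = - \frac{242171}{34596} - 87 = - \frac{3252023}{34596}$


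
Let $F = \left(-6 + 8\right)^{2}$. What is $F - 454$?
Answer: $-450$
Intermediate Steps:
$F = 4$ ($F = 2^{2} = 4$)
$F - 454 = 4 - 454 = -450$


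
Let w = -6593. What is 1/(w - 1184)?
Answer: -1/7777 ≈ -0.00012858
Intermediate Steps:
1/(w - 1184) = 1/(-6593 - 1184) = 1/(-7777) = -1/7777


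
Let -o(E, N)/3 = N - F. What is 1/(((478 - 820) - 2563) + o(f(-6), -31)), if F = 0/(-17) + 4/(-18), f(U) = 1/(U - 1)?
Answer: -3/8438 ≈ -0.00035553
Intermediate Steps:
f(U) = 1/(-1 + U)
F = -2/9 (F = 0*(-1/17) + 4*(-1/18) = 0 - 2/9 = -2/9 ≈ -0.22222)
o(E, N) = -2/3 - 3*N (o(E, N) = -3*(N - 1*(-2/9)) = -3*(N + 2/9) = -3*(2/9 + N) = -2/3 - 3*N)
1/(((478 - 820) - 2563) + o(f(-6), -31)) = 1/(((478 - 820) - 2563) + (-2/3 - 3*(-31))) = 1/((-342 - 2563) + (-2/3 + 93)) = 1/(-2905 + 277/3) = 1/(-8438/3) = -3/8438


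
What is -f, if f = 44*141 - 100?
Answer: -6104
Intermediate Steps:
f = 6104 (f = 6204 - 100 = 6104)
-f = -1*6104 = -6104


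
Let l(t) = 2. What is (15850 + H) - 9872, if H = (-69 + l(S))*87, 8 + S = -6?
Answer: 149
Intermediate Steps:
S = -14 (S = -8 - 6 = -14)
H = -5829 (H = (-69 + 2)*87 = -67*87 = -5829)
(15850 + H) - 9872 = (15850 - 5829) - 9872 = 10021 - 9872 = 149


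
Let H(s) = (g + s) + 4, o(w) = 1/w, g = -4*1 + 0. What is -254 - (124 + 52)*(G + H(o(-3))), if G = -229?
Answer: 120326/3 ≈ 40109.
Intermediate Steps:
g = -4 (g = -4 + 0 = -4)
H(s) = s (H(s) = (-4 + s) + 4 = s)
-254 - (124 + 52)*(G + H(o(-3))) = -254 - (124 + 52)*(-229 + 1/(-3)) = -254 - 176*(-229 - 1/3) = -254 - 176*(-688)/3 = -254 - 1*(-121088/3) = -254 + 121088/3 = 120326/3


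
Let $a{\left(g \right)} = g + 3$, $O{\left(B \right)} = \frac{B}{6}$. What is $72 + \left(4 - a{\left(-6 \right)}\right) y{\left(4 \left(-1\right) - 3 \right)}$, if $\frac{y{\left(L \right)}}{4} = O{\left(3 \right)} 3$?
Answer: $114$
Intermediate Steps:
$O{\left(B \right)} = \frac{B}{6}$ ($O{\left(B \right)} = B \frac{1}{6} = \frac{B}{6}$)
$a{\left(g \right)} = 3 + g$
$y{\left(L \right)} = 6$ ($y{\left(L \right)} = 4 \cdot \frac{1}{6} \cdot 3 \cdot 3 = 4 \cdot \frac{1}{2} \cdot 3 = 4 \cdot \frac{3}{2} = 6$)
$72 + \left(4 - a{\left(-6 \right)}\right) y{\left(4 \left(-1\right) - 3 \right)} = 72 + \left(4 - \left(3 - 6\right)\right) 6 = 72 + \left(4 - -3\right) 6 = 72 + \left(4 + 3\right) 6 = 72 + 7 \cdot 6 = 72 + 42 = 114$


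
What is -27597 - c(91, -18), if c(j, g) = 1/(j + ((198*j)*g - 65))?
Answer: -8949651905/324298 ≈ -27597.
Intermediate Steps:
c(j, g) = 1/(-65 + j + 198*g*j) (c(j, g) = 1/(j + (198*g*j - 65)) = 1/(j + (-65 + 198*g*j)) = 1/(-65 + j + 198*g*j))
-27597 - c(91, -18) = -27597 - 1/(-65 + 91 + 198*(-18)*91) = -27597 - 1/(-65 + 91 - 324324) = -27597 - 1/(-324298) = -27597 - 1*(-1/324298) = -27597 + 1/324298 = -8949651905/324298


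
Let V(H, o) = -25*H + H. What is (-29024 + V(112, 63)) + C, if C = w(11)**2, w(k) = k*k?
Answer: -17071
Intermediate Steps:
V(H, o) = -24*H
w(k) = k**2
C = 14641 (C = (11**2)**2 = 121**2 = 14641)
(-29024 + V(112, 63)) + C = (-29024 - 24*112) + 14641 = (-29024 - 2688) + 14641 = -31712 + 14641 = -17071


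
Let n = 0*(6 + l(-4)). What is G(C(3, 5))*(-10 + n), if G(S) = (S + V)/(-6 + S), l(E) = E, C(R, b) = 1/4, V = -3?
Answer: -110/23 ≈ -4.7826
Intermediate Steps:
C(R, b) = ¼
G(S) = (-3 + S)/(-6 + S) (G(S) = (S - 3)/(-6 + S) = (-3 + S)/(-6 + S))
n = 0 (n = 0*(6 - 4) = 0*2 = 0)
G(C(3, 5))*(-10 + n) = ((-3 + ¼)/(-6 + ¼))*(-10 + 0) = (-11/4/(-23/4))*(-10) = -4/23*(-11/4)*(-10) = (11/23)*(-10) = -110/23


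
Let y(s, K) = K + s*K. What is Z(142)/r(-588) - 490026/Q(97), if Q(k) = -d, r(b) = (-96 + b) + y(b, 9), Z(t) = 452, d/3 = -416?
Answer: -37494221/95472 ≈ -392.72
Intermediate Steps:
y(s, K) = K + K*s
d = -1248 (d = 3*(-416) = -1248)
r(b) = -87 + 10*b (r(b) = (-96 + b) + 9*(1 + b) = (-96 + b) + (9 + 9*b) = -87 + 10*b)
Q(k) = 1248 (Q(k) = -1*(-1248) = 1248)
Z(142)/r(-588) - 490026/Q(97) = 452/(-87 + 10*(-588)) - 490026/1248 = 452/(-87 - 5880) - 490026*1/1248 = 452/(-5967) - 81671/208 = 452*(-1/5967) - 81671/208 = -452/5967 - 81671/208 = -37494221/95472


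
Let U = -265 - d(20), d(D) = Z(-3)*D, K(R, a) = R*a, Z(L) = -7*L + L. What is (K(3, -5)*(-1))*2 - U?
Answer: 655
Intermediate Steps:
Z(L) = -6*L
d(D) = 18*D (d(D) = (-6*(-3))*D = 18*D)
U = -625 (U = -265 - 18*20 = -265 - 1*360 = -265 - 360 = -625)
(K(3, -5)*(-1))*2 - U = ((3*(-5))*(-1))*2 - 1*(-625) = -15*(-1)*2 + 625 = 15*2 + 625 = 30 + 625 = 655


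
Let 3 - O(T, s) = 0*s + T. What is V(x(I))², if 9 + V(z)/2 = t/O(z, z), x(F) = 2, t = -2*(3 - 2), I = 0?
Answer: 484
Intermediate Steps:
O(T, s) = 3 - T (O(T, s) = 3 - (0*s + T) = 3 - (0 + T) = 3 - T)
t = -2 (t = -2*1 = -2)
V(z) = -18 - 4/(3 - z) (V(z) = -18 + 2*(-2/(3 - z)) = -18 - 4/(3 - z))
V(x(I))² = (2*(29 - 9*2)/(-3 + 2))² = (2*(29 - 18)/(-1))² = (2*(-1)*11)² = (-22)² = 484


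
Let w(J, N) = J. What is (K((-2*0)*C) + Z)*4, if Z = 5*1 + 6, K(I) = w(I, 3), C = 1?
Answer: 44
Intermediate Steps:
K(I) = I
Z = 11 (Z = 5 + 6 = 11)
(K((-2*0)*C) + Z)*4 = (-2*0*1 + 11)*4 = (0*1 + 11)*4 = (0 + 11)*4 = 11*4 = 44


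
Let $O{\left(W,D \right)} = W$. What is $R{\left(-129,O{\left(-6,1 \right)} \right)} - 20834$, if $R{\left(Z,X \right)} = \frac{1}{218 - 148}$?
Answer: $- \frac{1458379}{70} \approx -20834.0$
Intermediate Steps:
$R{\left(Z,X \right)} = \frac{1}{70}$
$R{\left(-129,O{\left(-6,1 \right)} \right)} - 20834 = \frac{1}{70} - 20834 = - \frac{1458379}{70}$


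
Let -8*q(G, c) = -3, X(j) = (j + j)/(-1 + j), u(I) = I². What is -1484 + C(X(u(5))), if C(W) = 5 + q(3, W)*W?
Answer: -47303/32 ≈ -1478.2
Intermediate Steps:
X(j) = 2*j/(-1 + j) (X(j) = (2*j)/(-1 + j) = 2*j/(-1 + j))
q(G, c) = 3/8 (q(G, c) = -⅛*(-3) = 3/8)
C(W) = 5 + 3*W/8
-1484 + C(X(u(5))) = -1484 + (5 + 3*(2*5²/(-1 + 5²))/8) = -1484 + (5 + 3*(2*25/(-1 + 25))/8) = -1484 + (5 + 3*(2*25/24)/8) = -1484 + (5 + 3*(2*25*(1/24))/8) = -1484 + (5 + (3/8)*(25/12)) = -1484 + (5 + 25/32) = -1484 + 185/32 = -47303/32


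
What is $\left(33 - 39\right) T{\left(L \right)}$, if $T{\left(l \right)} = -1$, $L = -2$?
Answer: $6$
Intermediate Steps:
$\left(33 - 39\right) T{\left(L \right)} = \left(33 - 39\right) \left(-1\right) = \left(-6\right) \left(-1\right) = 6$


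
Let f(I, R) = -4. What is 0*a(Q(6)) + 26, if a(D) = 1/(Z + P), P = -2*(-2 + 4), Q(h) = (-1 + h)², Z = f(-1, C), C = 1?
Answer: 26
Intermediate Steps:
Z = -4
P = -4 (P = -2*2 = -4)
a(D) = -⅛ (a(D) = 1/(-4 - 4) = 1/(-8) = -⅛)
0*a(Q(6)) + 26 = 0*(-⅛) + 26 = 0 + 26 = 26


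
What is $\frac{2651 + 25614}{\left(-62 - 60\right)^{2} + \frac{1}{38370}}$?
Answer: $\frac{1084528050}{571099081} \approx 1.899$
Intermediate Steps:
$\frac{2651 + 25614}{\left(-62 - 60\right)^{2} + \frac{1}{38370}} = \frac{28265}{\left(-122\right)^{2} + \frac{1}{38370}} = \frac{28265}{14884 + \frac{1}{38370}} = \frac{28265}{\frac{571099081}{38370}} = 28265 \cdot \frac{38370}{571099081} = \frac{1084528050}{571099081}$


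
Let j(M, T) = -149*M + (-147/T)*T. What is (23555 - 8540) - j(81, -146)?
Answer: 27231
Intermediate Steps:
j(M, T) = -147 - 149*M (j(M, T) = -149*M - 147 = -147 - 149*M)
(23555 - 8540) - j(81, -146) = (23555 - 8540) - (-147 - 149*81) = 15015 - (-147 - 12069) = 15015 - 1*(-12216) = 15015 + 12216 = 27231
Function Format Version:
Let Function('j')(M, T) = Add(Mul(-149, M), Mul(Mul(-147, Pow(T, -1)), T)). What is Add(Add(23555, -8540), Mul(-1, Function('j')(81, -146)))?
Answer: 27231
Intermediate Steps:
Function('j')(M, T) = Add(-147, Mul(-149, M)) (Function('j')(M, T) = Add(Mul(-149, M), -147) = Add(-147, Mul(-149, M)))
Add(Add(23555, -8540), Mul(-1, Function('j')(81, -146))) = Add(Add(23555, -8540), Mul(-1, Add(-147, Mul(-149, 81)))) = Add(15015, Mul(-1, Add(-147, -12069))) = Add(15015, Mul(-1, -12216)) = Add(15015, 12216) = 27231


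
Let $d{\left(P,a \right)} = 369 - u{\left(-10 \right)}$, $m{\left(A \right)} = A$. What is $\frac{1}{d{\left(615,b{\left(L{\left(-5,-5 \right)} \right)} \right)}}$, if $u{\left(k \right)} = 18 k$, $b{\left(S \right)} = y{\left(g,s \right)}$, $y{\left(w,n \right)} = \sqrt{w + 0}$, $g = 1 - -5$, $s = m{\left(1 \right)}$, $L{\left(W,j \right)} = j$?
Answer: $\frac{1}{549} \approx 0.0018215$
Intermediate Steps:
$s = 1$
$g = 6$ ($g = 1 + 5 = 6$)
$y{\left(w,n \right)} = \sqrt{w}$
$b{\left(S \right)} = \sqrt{6}$
$d{\left(P,a \right)} = 549$ ($d{\left(P,a \right)} = 369 - 18 \left(-10\right) = 369 - -180 = 369 + 180 = 549$)
$\frac{1}{d{\left(615,b{\left(L{\left(-5,-5 \right)} \right)} \right)}} = \frac{1}{549}$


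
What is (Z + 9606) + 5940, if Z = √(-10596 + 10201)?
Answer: 15546 + I*√395 ≈ 15546.0 + 19.875*I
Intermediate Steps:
Z = I*√395 (Z = √(-395) = I*√395 ≈ 19.875*I)
(Z + 9606) + 5940 = (I*√395 + 9606) + 5940 = (9606 + I*√395) + 5940 = 15546 + I*√395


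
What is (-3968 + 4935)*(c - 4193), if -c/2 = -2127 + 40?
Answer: -18373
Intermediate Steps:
c = 4174 (c = -2*(-2127 + 40) = -2*(-2087) = 4174)
(-3968 + 4935)*(c - 4193) = (-3968 + 4935)*(4174 - 4193) = 967*(-19) = -18373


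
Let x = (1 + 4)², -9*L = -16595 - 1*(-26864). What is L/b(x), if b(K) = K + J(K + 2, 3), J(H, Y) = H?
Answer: -1141/52 ≈ -21.942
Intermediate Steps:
L = -1141 (L = -(-16595 - 1*(-26864))/9 = -(-16595 + 26864)/9 = -⅑*10269 = -1141)
x = 25 (x = 5² = 25)
b(K) = 2 + 2*K (b(K) = K + (K + 2) = K + (2 + K) = 2 + 2*K)
L/b(x) = -1141/(2 + 2*25) = -1141/(2 + 50) = -1141/52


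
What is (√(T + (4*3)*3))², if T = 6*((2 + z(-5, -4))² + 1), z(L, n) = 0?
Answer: 66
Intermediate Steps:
T = 30 (T = 6*((2 + 0)² + 1) = 6*(2² + 1) = 6*(4 + 1) = 6*5 = 30)
(√(T + (4*3)*3))² = (√(30 + (4*3)*3))² = (√(30 + 12*3))² = (√(30 + 36))² = (√66)² = 66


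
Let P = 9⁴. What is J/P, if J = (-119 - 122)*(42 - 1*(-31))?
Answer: -17593/6561 ≈ -2.6814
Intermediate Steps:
J = -17593 (J = -241*(42 + 31) = -241*73 = -17593)
P = 6561
J/P = -17593/6561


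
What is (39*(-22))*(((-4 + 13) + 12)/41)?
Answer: -18018/41 ≈ -439.46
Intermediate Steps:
(39*(-22))*(((-4 + 13) + 12)/41) = -858*(9 + 12)/41 = -18018/41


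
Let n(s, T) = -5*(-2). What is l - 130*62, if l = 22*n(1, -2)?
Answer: -7840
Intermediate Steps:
n(s, T) = 10
l = 220 (l = 22*10 = 220)
l - 130*62 = 220 - 130*62 = 220 - 8060 = -7840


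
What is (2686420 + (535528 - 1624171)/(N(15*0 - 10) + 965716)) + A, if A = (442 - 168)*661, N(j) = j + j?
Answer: 2769165025021/965696 ≈ 2.8675e+6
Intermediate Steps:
N(j) = 2*j
A = 181114 (A = 274*661 = 181114)
(2686420 + (535528 - 1624171)/(N(15*0 - 10) + 965716)) + A = (2686420 + (535528 - 1624171)/(2*(15*0 - 10) + 965716)) + 181114 = (2686420 - 1088643/(2*(0 - 10) + 965716)) + 181114 = (2686420 - 1088643/(2*(-10) + 965716)) + 181114 = (2686420 - 1088643/(-20 + 965716)) + 181114 = (2686420 - 1088643/965696) + 181114 = 2594263959677/965696 + 181114 = 2769165025021/965696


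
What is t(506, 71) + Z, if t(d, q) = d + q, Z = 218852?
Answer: 219429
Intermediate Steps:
t(506, 71) + Z = (506 + 71) + 218852 = 577 + 218852 = 219429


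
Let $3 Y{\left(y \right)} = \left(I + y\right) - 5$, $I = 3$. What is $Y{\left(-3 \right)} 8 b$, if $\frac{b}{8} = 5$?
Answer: $- \frac{1600}{3} \approx -533.33$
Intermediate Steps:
$b = 40$ ($b = 8 \cdot 5 = 40$)
$Y{\left(y \right)} = - \frac{2}{3} + \frac{y}{3}$ ($Y{\left(y \right)} = \frac{\left(3 + y\right) - 5}{3} = \frac{-2 + y}{3} = - \frac{2}{3} + \frac{y}{3}$)
$Y{\left(-3 \right)} 8 b = \left(- \frac{2}{3} + \frac{1}{3} \left(-3\right)\right) 8 \cdot 40 = \left(- \frac{2}{3} - 1\right) 8 \cdot 40 = \left(- \frac{5}{3}\right) 8 \cdot 40 = \left(- \frac{40}{3}\right) 40 = - \frac{1600}{3}$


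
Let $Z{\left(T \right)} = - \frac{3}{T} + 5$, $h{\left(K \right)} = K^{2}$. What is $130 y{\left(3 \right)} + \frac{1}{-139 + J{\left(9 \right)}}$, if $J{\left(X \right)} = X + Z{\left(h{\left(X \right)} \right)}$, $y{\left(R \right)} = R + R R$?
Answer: $\frac{5266533}{3376} \approx 1560.0$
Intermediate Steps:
$y{\left(R \right)} = R + R^{2}$
$Z{\left(T \right)} = 5 - \frac{3}{T}$
$J{\left(X \right)} = 5 + X - \frac{3}{X^{2}}$ ($J{\left(X \right)} = X + \left(5 - \frac{3}{X^{2}}\right) = 5 + X - \frac{3}{X^{2}}$)
$130 y{\left(3 \right)} + \frac{1}{-139 + J{\left(9 \right)}} = 130 \cdot 3 \left(1 + 3\right) + \frac{1}{-139 + \left(5 + 9 - \frac{3}{81}\right)} = 130 \cdot 3 \cdot 4 + \frac{1}{-139 + \left(5 + 9 - \frac{1}{27}\right)} = 130 \cdot 12 + \frac{1}{-139 + \left(5 + 9 - \frac{1}{27}\right)} = 1560 + \frac{1}{-139 + \frac{377}{27}} = 1560 + \frac{1}{- \frac{3376}{27}} = 1560 - \frac{27}{3376} = \frac{5266533}{3376}$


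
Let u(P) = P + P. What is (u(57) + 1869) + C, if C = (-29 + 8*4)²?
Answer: 1992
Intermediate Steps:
C = 9 (C = (-29 + 32)² = 3² = 9)
u(P) = 2*P
(u(57) + 1869) + C = (2*57 + 1869) + 9 = (114 + 1869) + 9 = 1983 + 9 = 1992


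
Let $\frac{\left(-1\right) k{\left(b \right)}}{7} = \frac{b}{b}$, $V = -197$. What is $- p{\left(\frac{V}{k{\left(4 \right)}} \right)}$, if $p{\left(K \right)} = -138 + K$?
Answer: $\frac{769}{7} \approx 109.86$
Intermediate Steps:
$k{\left(b \right)} = -7$ ($k{\left(b \right)} = - 7 \frac{b}{b} = \left(-7\right) 1 = -7$)
$- p{\left(\frac{V}{k{\left(4 \right)}} \right)} = - (-138 - \frac{197}{-7}) = - (-138 - - \frac{197}{7}) = - (-138 + \frac{197}{7}) = \left(-1\right) \left(- \frac{769}{7}\right) = \frac{769}{7}$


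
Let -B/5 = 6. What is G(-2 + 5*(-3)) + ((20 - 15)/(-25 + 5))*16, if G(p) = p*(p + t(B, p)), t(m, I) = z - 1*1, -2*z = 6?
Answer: 353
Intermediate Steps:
z = -3 (z = -1/2*6 = -3)
B = -30 (B = -5*6 = -30)
t(m, I) = -4 (t(m, I) = -3 - 1*1 = -3 - 1 = -4)
G(p) = p*(-4 + p) (G(p) = p*(p - 4) = p*(-4 + p))
G(-2 + 5*(-3)) + ((20 - 15)/(-25 + 5))*16 = (-2 + 5*(-3))*(-4 + (-2 + 5*(-3))) + ((20 - 15)/(-25 + 5))*16 = (-2 - 15)*(-4 + (-2 - 15)) + (5/(-20))*16 = -17*(-4 - 17) + (5*(-1/20))*16 = -17*(-21) - 1/4*16 = 357 - 4 = 353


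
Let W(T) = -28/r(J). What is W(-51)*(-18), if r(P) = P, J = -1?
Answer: -504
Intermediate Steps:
W(T) = 28 (W(T) = -28/(-1) = -28*(-1) = 28)
W(-51)*(-18) = 28*(-18) = -504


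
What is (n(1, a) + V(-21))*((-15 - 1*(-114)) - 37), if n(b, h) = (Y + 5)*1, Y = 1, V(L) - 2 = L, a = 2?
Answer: -806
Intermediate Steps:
V(L) = 2 + L
n(b, h) = 6 (n(b, h) = (1 + 5)*1 = 6*1 = 6)
(n(1, a) + V(-21))*((-15 - 1*(-114)) - 37) = (6 + (2 - 21))*((-15 - 1*(-114)) - 37) = (6 - 19)*((-15 + 114) - 37) = -13*(99 - 37) = -13*62 = -806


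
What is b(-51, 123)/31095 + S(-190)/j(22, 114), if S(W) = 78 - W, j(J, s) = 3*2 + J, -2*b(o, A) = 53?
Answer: 4166359/435330 ≈ 9.5706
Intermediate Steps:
b(o, A) = -53/2 (b(o, A) = -½*53 = -53/2)
j(J, s) = 6 + J
b(-51, 123)/31095 + S(-190)/j(22, 114) = -53/2/31095 + (78 - 1*(-190))/(6 + 22) = -53/2*1/31095 + (78 + 190)/28 = -53/62190 + 268*(1/28) = -53/62190 + 67/7 = 4166359/435330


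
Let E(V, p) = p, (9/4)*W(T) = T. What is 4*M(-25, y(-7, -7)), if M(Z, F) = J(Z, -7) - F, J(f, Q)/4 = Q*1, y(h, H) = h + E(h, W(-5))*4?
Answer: -436/9 ≈ -48.444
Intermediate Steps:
W(T) = 4*T/9
y(h, H) = -80/9 + h (y(h, H) = h + ((4/9)*(-5))*4 = h - 20/9*4 = h - 80/9 = -80/9 + h)
J(f, Q) = 4*Q (J(f, Q) = 4*(Q*1) = 4*Q)
M(Z, F) = -28 - F (M(Z, F) = 4*(-7) - F = -28 - F)
4*M(-25, y(-7, -7)) = 4*(-28 - (-80/9 - 7)) = 4*(-28 - 1*(-143/9)) = 4*(-28 + 143/9) = 4*(-109/9) = -436/9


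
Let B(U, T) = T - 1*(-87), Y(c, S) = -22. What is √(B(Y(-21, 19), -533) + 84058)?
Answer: 2*√20903 ≈ 289.16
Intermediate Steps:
B(U, T) = 87 + T (B(U, T) = T + 87 = 87 + T)
√(B(Y(-21, 19), -533) + 84058) = √((87 - 533) + 84058) = √(-446 + 84058) = √83612 = 2*√20903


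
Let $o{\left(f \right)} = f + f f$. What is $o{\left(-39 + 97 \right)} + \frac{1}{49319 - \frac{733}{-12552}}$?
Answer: $\frac{2118398766014}{619052821} \approx 3422.0$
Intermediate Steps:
$o{\left(f \right)} = f + f^{2}$
$o{\left(-39 + 97 \right)} + \frac{1}{49319 - \frac{733}{-12552}} = \left(-39 + 97\right) \left(1 + \left(-39 + 97\right)\right) + \frac{1}{49319 - \frac{733}{-12552}} = 58 \left(1 + 58\right) + \frac{1}{49319 - - \frac{733}{12552}} = 58 \cdot 59 + \frac{1}{49319 + \frac{733}{12552}} = 3422 + \frac{1}{\frac{619052821}{12552}} = 3422 + \frac{12552}{619052821} = \frac{2118398766014}{619052821}$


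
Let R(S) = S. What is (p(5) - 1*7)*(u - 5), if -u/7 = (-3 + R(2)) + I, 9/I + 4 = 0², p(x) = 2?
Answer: -355/4 ≈ -88.750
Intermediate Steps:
I = -9/4 (I = 9/(-4 + 0²) = 9/(-4 + 0) = 9/(-4) = 9*(-¼) = -9/4 ≈ -2.2500)
u = 91/4 (u = -7*((-3 + 2) - 9/4) = -7*(-1 - 9/4) = -7*(-13/4) = 91/4 ≈ 22.750)
(p(5) - 1*7)*(u - 5) = (2 - 1*7)*(91/4 - 5) = (2 - 7)*(71/4) = -5*71/4 = -355/4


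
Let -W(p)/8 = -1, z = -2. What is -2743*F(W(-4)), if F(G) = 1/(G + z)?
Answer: -2743/6 ≈ -457.17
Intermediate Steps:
W(p) = 8 (W(p) = -8*(-1) = 8)
F(G) = 1/(-2 + G) (F(G) = 1/(G - 2) = 1/(-2 + G))
-2743*F(W(-4)) = -2743/(-2 + 8) = -2743/6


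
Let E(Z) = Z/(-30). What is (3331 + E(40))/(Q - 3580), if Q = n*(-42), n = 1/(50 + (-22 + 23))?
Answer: -169813/182622 ≈ -0.92986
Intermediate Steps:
n = 1/51 (n = 1/(50 + 1) = 1/51 ≈ 0.019608)
E(Z) = -Z/30 (E(Z) = Z*(-1/30) = -Z/30)
Q = -14/17 (Q = (1/51)*(-42) = -14/17 ≈ -0.82353)
(3331 + E(40))/(Q - 3580) = (3331 - 1/30*40)/(-14/17 - 3580) = (3331 - 4/3)/(-60874/17) = (9989/3)*(-17/60874) = -169813/182622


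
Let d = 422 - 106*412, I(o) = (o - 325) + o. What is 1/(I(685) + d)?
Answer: -1/42205 ≈ -2.3694e-5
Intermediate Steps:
I(o) = -325 + 2*o (I(o) = (-325 + o) + o = -325 + 2*o)
d = -43250 (d = 422 - 43672 = -43250)
1/(I(685) + d) = 1/((-325 + 2*685) - 43250) = 1/((-325 + 1370) - 43250) = 1/(1045 - 43250) = 1/(-42205) = -1/42205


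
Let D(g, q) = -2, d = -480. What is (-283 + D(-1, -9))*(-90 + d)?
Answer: 162450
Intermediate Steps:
(-283 + D(-1, -9))*(-90 + d) = (-283 - 2)*(-90 - 480) = -285*(-570) = 162450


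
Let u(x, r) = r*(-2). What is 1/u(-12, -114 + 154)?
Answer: -1/80 ≈ -0.012500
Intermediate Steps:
u(x, r) = -2*r
1/u(-12, -114 + 154) = 1/(-2*(-114 + 154)) = 1/(-2*40) = 1/(-80) = -1/80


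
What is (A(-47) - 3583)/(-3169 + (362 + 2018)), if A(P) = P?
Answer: 1210/263 ≈ 4.6008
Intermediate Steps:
(A(-47) - 3583)/(-3169 + (362 + 2018)) = (-47 - 3583)/(-3169 + (362 + 2018)) = -3630/(-3169 + 2380) = -3630/(-789) = -3630*(-1/789) = 1210/263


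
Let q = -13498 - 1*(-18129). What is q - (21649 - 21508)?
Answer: 4490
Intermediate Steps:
q = 4631 (q = -13498 + 18129 = 4631)
q - (21649 - 21508) = 4631 - (21649 - 21508) = 4631 - 1*141 = 4631 - 141 = 4490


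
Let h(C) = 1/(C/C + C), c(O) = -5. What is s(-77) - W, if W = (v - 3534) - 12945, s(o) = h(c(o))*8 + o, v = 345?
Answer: 16055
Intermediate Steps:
h(C) = 1/(1 + C)
s(o) = -2 + o (s(o) = 8/(1 - 5) + o = 8/(-4) + o = -1/4*8 + o = -2 + o)
W = -16134 (W = (345 - 3534) - 12945 = -3189 - 12945 = -16134)
s(-77) - W = (-2 - 77) - 1*(-16134) = -79 + 16134 = 16055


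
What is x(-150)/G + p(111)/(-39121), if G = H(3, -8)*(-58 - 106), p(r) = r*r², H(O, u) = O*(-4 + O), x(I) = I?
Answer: -113123767/3207922 ≈ -35.264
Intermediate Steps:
p(r) = r³
G = 492 (G = (3*(-4 + 3))*(-58 - 106) = (3*(-1))*(-164) = -3*(-164) = 492)
x(-150)/G + p(111)/(-39121) = -150/492 + 111³/(-39121) = -150*1/492 + 1367631*(-1/39121) = -25/82 - 1367631/39121 = -113123767/3207922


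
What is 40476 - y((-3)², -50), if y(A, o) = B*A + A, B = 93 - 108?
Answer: 40602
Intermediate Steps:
B = -15
y(A, o) = -14*A (y(A, o) = -15*A + A = -14*A)
40476 - y((-3)², -50) = 40476 - (-14)*(-3)² = 40476 - (-14)*9 = 40476 - 1*(-126) = 40476 + 126 = 40602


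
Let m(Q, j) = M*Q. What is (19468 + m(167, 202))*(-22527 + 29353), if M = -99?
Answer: 20034310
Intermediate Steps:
m(Q, j) = -99*Q
(19468 + m(167, 202))*(-22527 + 29353) = (19468 - 99*167)*(-22527 + 29353) = (19468 - 16533)*6826 = 2935*6826 = 20034310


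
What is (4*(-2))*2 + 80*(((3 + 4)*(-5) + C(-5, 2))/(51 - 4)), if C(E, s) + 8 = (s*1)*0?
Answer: -4192/47 ≈ -89.192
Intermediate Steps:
C(E, s) = -8 (C(E, s) = -8 + (s*1)*0 = -8 + s*0 = -8 + 0 = -8)
(4*(-2))*2 + 80*(((3 + 4)*(-5) + C(-5, 2))/(51 - 4)) = (4*(-2))*2 + 80*(((3 + 4)*(-5) - 8)/(51 - 4)) = -8*2 + 80*((7*(-5) - 8)/47) = -16 + 80*((-35 - 8)*(1/47)) = -16 + 80*(-43*1/47) = -16 + 80*(-43/47) = -16 - 3440/47 = -4192/47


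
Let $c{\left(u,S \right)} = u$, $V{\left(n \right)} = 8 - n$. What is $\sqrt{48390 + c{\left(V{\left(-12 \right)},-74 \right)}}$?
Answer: $\sqrt{48410} \approx 220.02$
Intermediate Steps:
$\sqrt{48390 + c{\left(V{\left(-12 \right)},-74 \right)}} = \sqrt{48390 + \left(8 - -12\right)} = \sqrt{48390 + \left(8 + 12\right)} = \sqrt{48390 + 20} = \sqrt{48410}$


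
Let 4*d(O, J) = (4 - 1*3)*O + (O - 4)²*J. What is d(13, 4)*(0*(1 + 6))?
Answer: 0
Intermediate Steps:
d(O, J) = O/4 + J*(-4 + O)²/4 (d(O, J) = ((4 - 1*3)*O + (O - 4)²*J)/4 = ((4 - 3)*O + (-4 + O)²*J)/4 = (1*O + J*(-4 + O)²)/4 = (O + J*(-4 + O)²)/4 = O/4 + J*(-4 + O)²/4)
d(13, 4)*(0*(1 + 6)) = ((¼)*13 + (¼)*4*(-4 + 13)²)*(0*(1 + 6)) = (13/4 + (¼)*4*9²)*(0*7) = (13/4 + (¼)*4*81)*0 = (13/4 + 81)*0 = (337/4)*0 = 0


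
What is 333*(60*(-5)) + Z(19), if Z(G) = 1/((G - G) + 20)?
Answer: -1997999/20 ≈ -99900.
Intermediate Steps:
Z(G) = 1/20 (Z(G) = 1/(0 + 20) = 1/20)
333*(60*(-5)) + Z(19) = 333*(60*(-5)) + 1/20 = 333*(-300) + 1/20 = -99900 + 1/20 = -1997999/20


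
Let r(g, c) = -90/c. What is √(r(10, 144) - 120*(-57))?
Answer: √109430/4 ≈ 82.701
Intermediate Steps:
√(r(10, 144) - 120*(-57)) = √(-90/144 - 120*(-57)) = √(-90*1/144 + 6840) = √(-5/8 + 6840) = √(54715/8) = √109430/4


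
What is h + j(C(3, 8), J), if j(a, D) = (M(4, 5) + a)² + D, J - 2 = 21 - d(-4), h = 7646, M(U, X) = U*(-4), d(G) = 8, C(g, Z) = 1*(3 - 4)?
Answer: 7950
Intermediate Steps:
C(g, Z) = -1 (C(g, Z) = 1*(-1) = -1)
M(U, X) = -4*U
J = 15 (J = 2 + (21 - 1*8) = 2 + (21 - 8) = 2 + 13 = 15)
j(a, D) = D + (-16 + a)² (j(a, D) = (-4*4 + a)² + D = (-16 + a)² + D = D + (-16 + a)²)
h + j(C(3, 8), J) = 7646 + (15 + (-16 - 1)²) = 7646 + (15 + (-17)²) = 7646 + (15 + 289) = 7646 + 304 = 7950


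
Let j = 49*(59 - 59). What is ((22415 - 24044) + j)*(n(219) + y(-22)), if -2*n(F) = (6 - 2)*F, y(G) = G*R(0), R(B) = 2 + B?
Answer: 785178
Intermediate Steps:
j = 0 (j = 49*0 = 0)
y(G) = 2*G (y(G) = G*(2 + 0) = G*2 = 2*G)
n(F) = -2*F (n(F) = -(6 - 2)*F/2 = -2*F)
((22415 - 24044) + j)*(n(219) + y(-22)) = ((22415 - 24044) + 0)*(-2*219 + 2*(-22)) = (-1629 + 0)*(-438 - 44) = -1629*(-482) = 785178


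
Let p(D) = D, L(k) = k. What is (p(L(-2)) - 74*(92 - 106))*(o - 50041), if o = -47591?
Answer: -100951488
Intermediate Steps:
(p(L(-2)) - 74*(92 - 106))*(o - 50041) = (-2 - 74*(92 - 106))*(-47591 - 50041) = (-2 - 74*(-14))*(-97632) = (-2 + 1036)*(-97632) = 1034*(-97632) = -100951488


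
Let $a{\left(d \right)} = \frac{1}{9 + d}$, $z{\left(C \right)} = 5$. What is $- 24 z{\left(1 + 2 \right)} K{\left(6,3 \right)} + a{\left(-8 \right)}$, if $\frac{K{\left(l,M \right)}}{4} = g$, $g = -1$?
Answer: $481$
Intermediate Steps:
$K{\left(l,M \right)} = -4$ ($K{\left(l,M \right)} = 4 \left(-1\right) = -4$)
$- 24 z{\left(1 + 2 \right)} K{\left(6,3 \right)} + a{\left(-8 \right)} = \left(-24\right) 5 \left(-4\right) + \frac{1}{9 - 8} = \left(-120\right) \left(-4\right) + 1^{-1} = 480 + 1 = 481$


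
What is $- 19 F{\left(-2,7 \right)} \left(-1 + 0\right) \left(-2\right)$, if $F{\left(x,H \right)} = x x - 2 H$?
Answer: $380$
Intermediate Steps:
$F{\left(x,H \right)} = x^{2} - 2 H$
$- 19 F{\left(-2,7 \right)} \left(-1 + 0\right) \left(-2\right) = - 19 \left(\left(-2\right)^{2} - 14\right) \left(-1 + 0\right) \left(-2\right) = - 19 \left(4 - 14\right) \left(\left(-1\right) \left(-2\right)\right) = \left(-19\right) \left(-10\right) 2 = 190 \cdot 2 = 380$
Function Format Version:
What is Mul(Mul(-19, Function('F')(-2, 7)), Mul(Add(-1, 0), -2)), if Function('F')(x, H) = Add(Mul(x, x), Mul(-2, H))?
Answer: 380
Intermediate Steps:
Function('F')(x, H) = Add(Pow(x, 2), Mul(-2, H))
Mul(Mul(-19, Function('F')(-2, 7)), Mul(Add(-1, 0), -2)) = Mul(Mul(-19, Add(Pow(-2, 2), Mul(-2, 7))), Mul(Add(-1, 0), -2)) = Mul(Mul(-19, Add(4, -14)), Mul(-1, -2)) = Mul(Mul(-19, -10), 2) = Mul(190, 2) = 380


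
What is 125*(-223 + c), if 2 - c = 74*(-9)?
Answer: 55625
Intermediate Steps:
c = 668 (c = 2 - 74*(-9) = 2 - 1*(-666) = 2 + 666 = 668)
125*(-223 + c) = 125*(-223 + 668) = 125*445 = 55625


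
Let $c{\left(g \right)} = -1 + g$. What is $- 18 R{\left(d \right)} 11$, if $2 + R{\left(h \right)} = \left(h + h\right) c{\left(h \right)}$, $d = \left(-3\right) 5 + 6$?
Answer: $-35244$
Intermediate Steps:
$d = -9$ ($d = -15 + 6 = -9$)
$R{\left(h \right)} = -2 + 2 h \left(-1 + h\right)$ ($R{\left(h \right)} = -2 + \left(h + h\right) \left(-1 + h\right) = -2 + 2 h \left(-1 + h\right)$)
$- 18 R{\left(d \right)} 11 = - 18 \left(-2 + 2 \left(-9\right) \left(-1 - 9\right)\right) 11 = - 18 \left(-2 + 2 \left(-9\right) \left(-10\right)\right) 11 = - 18 \left(-2 + 180\right) 11 = \left(-18\right) 178 \cdot 11 = \left(-3204\right) 11 = -35244$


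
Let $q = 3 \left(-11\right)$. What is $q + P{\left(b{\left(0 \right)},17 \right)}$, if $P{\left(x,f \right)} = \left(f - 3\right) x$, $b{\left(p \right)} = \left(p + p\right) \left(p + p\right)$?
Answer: $-33$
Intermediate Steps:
$b{\left(p \right)} = 4 p^{2}$ ($b{\left(p \right)} = 2 p 2 p = 4 p^{2}$)
$q = -33$
$P{\left(x,f \right)} = x \left(-3 + f\right)$ ($P{\left(x,f \right)} = \left(-3 + f\right) x = x \left(-3 + f\right)$)
$q + P{\left(b{\left(0 \right)},17 \right)} = -33 + 4 \cdot 0^{2} \left(-3 + 17\right) = -33 + 4 \cdot 0 \cdot 14 = -33 + 0 \cdot 14 = -33 + 0 = -33$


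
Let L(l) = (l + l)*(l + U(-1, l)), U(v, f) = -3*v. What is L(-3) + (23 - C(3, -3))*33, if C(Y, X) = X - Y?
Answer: 957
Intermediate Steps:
L(l) = 2*l*(3 + l) (L(l) = (l + l)*(l - 3*(-1)) = (2*l)*(l + 3) = (2*l)*(3 + l) = 2*l*(3 + l))
L(-3) + (23 - C(3, -3))*33 = 2*(-3)*(3 - 3) + (23 - (-3 - 1*3))*33 = 2*(-3)*0 + (23 - (-3 - 3))*33 = 0 + (23 - 1*(-6))*33 = 0 + (23 + 6)*33 = 0 + 29*33 = 0 + 957 = 957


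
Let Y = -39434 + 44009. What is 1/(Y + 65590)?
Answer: 1/70165 ≈ 1.4252e-5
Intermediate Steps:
Y = 4575
1/(Y + 65590) = 1/(4575 + 65590) = 1/70165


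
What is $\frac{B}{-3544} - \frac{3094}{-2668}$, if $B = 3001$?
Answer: $\frac{739617}{2363848} \approx 0.31289$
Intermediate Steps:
$\frac{B}{-3544} - \frac{3094}{-2668} = \frac{3001}{-3544} - \frac{3094}{-2668} = 3001 \left(- \frac{1}{3544}\right) - - \frac{1547}{1334} = - \frac{3001}{3544} + \frac{1547}{1334} = \frac{739617}{2363848}$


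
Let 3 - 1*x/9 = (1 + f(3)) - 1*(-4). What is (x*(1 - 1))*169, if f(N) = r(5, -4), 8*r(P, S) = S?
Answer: 0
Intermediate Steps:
r(P, S) = S/8
f(N) = -½ (f(N) = (⅛)*(-4) = -½)
x = -27/2 (x = 27 - 9*((1 - ½) - 1*(-4)) = 27 - 9*(½ + 4) = 27 - 9*9/2 = 27 - 81/2 = -27/2 ≈ -13.500)
(x*(1 - 1))*169 = -27*(1 - 1)/2*169 = -27/2*0*169 = 0*169 = 0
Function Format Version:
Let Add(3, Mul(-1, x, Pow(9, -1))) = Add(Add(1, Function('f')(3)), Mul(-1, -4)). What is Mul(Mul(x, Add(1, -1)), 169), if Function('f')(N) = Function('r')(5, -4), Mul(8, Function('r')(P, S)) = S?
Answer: 0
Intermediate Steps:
Function('r')(P, S) = Mul(Rational(1, 8), S)
Function('f')(N) = Rational(-1, 2) (Function('f')(N) = Mul(Rational(1, 8), -4) = Rational(-1, 2))
x = Rational(-27, 2) (x = Add(27, Mul(-9, Add(Add(1, Rational(-1, 2)), Mul(-1, -4)))) = Add(27, Mul(-9, Add(Rational(1, 2), 4))) = Add(27, Mul(-9, Rational(9, 2))) = Add(27, Rational(-81, 2)) = Rational(-27, 2) ≈ -13.500)
Mul(Mul(x, Add(1, -1)), 169) = Mul(Mul(Rational(-27, 2), Add(1, -1)), 169) = Mul(Mul(Rational(-27, 2), 0), 169) = Mul(0, 169) = 0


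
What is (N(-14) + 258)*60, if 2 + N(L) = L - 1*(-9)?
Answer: 15060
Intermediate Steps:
N(L) = 7 + L (N(L) = -2 + (L - 1*(-9)) = -2 + (L + 9) = -2 + (9 + L) = 7 + L)
(N(-14) + 258)*60 = ((7 - 14) + 258)*60 = (-7 + 258)*60 = 251*60 = 15060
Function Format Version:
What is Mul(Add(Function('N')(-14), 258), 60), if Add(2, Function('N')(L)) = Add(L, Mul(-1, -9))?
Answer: 15060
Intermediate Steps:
Function('N')(L) = Add(7, L) (Function('N')(L) = Add(-2, Add(L, Mul(-1, -9))) = Add(-2, Add(L, 9)) = Add(-2, Add(9, L)) = Add(7, L))
Mul(Add(Function('N')(-14), 258), 60) = Mul(Add(Add(7, -14), 258), 60) = Mul(Add(-7, 258), 60) = Mul(251, 60) = 15060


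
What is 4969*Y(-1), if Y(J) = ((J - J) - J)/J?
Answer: -4969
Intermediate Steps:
Y(J) = -1 (Y(J) = (0 - J)/J = (-J)/J = -1)
4969*Y(-1) = 4969*(-1) = -4969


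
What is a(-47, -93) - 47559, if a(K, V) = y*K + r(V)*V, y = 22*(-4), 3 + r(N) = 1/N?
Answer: -43143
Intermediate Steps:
r(N) = -3 + 1/N
y = -88
a(K, V) = -88*K + V*(-3 + 1/V) (a(K, V) = -88*K + (-3 + 1/V)*V = -88*K + V*(-3 + 1/V))
a(-47, -93) - 47559 = (1 - 88*(-47) - 3*(-93)) - 47559 = (1 + 4136 + 279) - 47559 = 4416 - 47559 = -43143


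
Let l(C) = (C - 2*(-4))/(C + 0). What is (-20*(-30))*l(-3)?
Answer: -1000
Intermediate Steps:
l(C) = (8 + C)/C (l(C) = (C + 8)/C = (8 + C)/C)
(-20*(-30))*l(-3) = (-20*(-30))*((8 - 3)/(-3)) = 600*(-⅓*5) = 600*(-5/3) = -1000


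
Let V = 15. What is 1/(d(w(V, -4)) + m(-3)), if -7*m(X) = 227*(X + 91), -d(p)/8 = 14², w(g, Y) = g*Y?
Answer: -7/30952 ≈ -0.00022616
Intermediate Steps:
w(g, Y) = Y*g
d(p) = -1568 (d(p) = -8*14² = -8*196 = -1568)
m(X) = -2951 - 227*X/7 (m(X) = -227*(X + 91)/7 = -227*(91 + X)/7 = -(20657 + 227*X)/7 = -2951 - 227*X/7)
1/(d(w(V, -4)) + m(-3)) = 1/(-1568 + (-2951 - 227/7*(-3))) = 1/(-1568 + (-2951 + 681/7)) = 1/(-1568 - 19976/7) = 1/(-30952/7) = -7/30952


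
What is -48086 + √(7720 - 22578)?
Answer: -48086 + I*√14858 ≈ -48086.0 + 121.89*I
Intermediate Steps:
-48086 + √(7720 - 22578) = -48086 + √(-14858) = -48086 + I*√14858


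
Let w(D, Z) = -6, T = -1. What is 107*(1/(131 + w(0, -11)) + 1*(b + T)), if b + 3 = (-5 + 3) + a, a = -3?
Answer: -120268/125 ≈ -962.14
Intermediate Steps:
b = -8 (b = -3 + ((-5 + 3) - 3) = -3 + (-2 - 3) = -3 - 5 = -8)
107*(1/(131 + w(0, -11)) + 1*(b + T)) = 107*(1/(131 - 6) + 1*(-8 - 1)) = 107*(1/125 + 1*(-9)) = 107*(1/125 - 9) = 107*(-1124/125) = -120268/125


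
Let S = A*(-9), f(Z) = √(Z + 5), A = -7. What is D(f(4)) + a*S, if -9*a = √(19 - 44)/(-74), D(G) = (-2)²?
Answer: 4 + 35*I/74 ≈ 4.0 + 0.47297*I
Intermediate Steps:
f(Z) = √(5 + Z)
D(G) = 4
S = 63 (S = -7*(-9) = 63)
a = 5*I/666 (a = -√(19 - 44)/(9*(-74)) = -√(-25)*(-1)/(9*74) = -5*I*(-1)/(9*74) = -(-5)*I/666 = 5*I/666 ≈ 0.0075075*I)
D(f(4)) + a*S = 4 + (5*I/666)*63 = 4 + 35*I/74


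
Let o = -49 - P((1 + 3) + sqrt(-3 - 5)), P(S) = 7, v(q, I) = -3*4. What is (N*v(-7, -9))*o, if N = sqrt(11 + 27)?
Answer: 672*sqrt(38) ≈ 4142.5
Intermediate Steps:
v(q, I) = -12
o = -56 (o = -49 - 1*7 = -49 - 7 = -56)
N = sqrt(38) ≈ 6.1644
(N*v(-7, -9))*o = (sqrt(38)*(-12))*(-56) = -12*sqrt(38)*(-56) = 672*sqrt(38)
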